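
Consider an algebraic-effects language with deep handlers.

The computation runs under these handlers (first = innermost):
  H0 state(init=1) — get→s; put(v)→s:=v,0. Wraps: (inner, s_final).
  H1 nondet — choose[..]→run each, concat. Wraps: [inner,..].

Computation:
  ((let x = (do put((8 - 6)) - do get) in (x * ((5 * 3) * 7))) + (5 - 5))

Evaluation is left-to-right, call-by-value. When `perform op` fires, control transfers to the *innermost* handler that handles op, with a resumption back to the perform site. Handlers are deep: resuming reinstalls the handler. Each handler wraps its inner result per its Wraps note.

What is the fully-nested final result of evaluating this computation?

Answer: [(-210, 2)]

Evaluation trace:
put(2) @ H0 ⇒ s:=2
get @ H0 ⇒ 2
H0 returns (-210, 2)
H1 returns [(-210, 2)]
= [(-210, 2)]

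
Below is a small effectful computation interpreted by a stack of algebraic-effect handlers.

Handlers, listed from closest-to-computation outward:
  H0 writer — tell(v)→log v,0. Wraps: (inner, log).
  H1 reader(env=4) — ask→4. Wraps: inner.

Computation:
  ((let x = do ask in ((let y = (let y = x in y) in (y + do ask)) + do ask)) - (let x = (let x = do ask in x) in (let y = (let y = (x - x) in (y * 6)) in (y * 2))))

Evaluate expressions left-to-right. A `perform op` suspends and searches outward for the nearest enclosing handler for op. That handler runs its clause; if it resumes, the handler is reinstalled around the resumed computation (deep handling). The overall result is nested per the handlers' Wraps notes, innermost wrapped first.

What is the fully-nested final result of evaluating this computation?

Answer: (12, ())

Evaluation trace:
ask @ H1 ⇒ 4
ask @ H1 ⇒ 4
ask @ H1 ⇒ 4
ask @ H1 ⇒ 4
H0 returns (12, ())
H1 returns (12, ())
= (12, ())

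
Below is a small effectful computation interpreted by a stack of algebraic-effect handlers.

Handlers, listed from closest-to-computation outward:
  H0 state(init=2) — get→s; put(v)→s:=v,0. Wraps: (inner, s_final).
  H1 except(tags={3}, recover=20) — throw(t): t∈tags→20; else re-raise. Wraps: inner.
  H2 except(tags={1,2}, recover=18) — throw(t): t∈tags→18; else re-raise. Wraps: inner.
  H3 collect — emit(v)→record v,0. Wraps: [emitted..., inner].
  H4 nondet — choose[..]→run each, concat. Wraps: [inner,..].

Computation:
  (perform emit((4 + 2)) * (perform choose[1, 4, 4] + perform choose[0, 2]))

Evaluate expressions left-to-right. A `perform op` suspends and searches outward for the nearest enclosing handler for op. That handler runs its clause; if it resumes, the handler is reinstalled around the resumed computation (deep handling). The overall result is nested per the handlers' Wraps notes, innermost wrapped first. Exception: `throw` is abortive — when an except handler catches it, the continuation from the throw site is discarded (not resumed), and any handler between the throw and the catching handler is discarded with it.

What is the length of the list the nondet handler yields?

Answer: 6

Working:
emit(6) @ H3 ⇒ out+=6
choose[1, 4, 4] @ H4
  branch[0] choose=1:
    choose[0, 2] @ H4
      branch[0] choose=0:
        H0 returns (0, 2)
        H1 returns (0, 2)
        H2 returns (0, 2)
        H3 returns [6, (0, 2)]
        H4 returns [[6, (0, 2)]]
      branch[1] choose=2:
        H0 returns (0, 2)
        H1 returns (0, 2)
        H2 returns (0, 2)
        H3 returns [6, (0, 2)]
        H4 returns [[6, (0, 2)]]
  branch[1] choose=4:
    choose[0, 2] @ H4
      branch[0] choose=0:
        H0 returns (0, 2)
        H1 returns (0, 2)
        H2 returns (0, 2)
        H3 returns [6, (0, 2)]
        H4 returns [[6, (0, 2)]]
      branch[1] choose=2:
        H0 returns (0, 2)
        H1 returns (0, 2)
        H2 returns (0, 2)
        H3 returns [6, (0, 2)]
        H4 returns [[6, (0, 2)]]
  branch[2] choose=4:
    choose[0, 2] @ H4
      branch[0] choose=0:
        H0 returns (0, 2)
        H1 returns (0, 2)
        H2 returns (0, 2)
        H3 returns [6, (0, 2)]
        H4 returns [[6, (0, 2)]]
      branch[1] choose=2:
        H0 returns (0, 2)
        H1 returns (0, 2)
        H2 returns (0, 2)
        H3 returns [6, (0, 2)]
        H4 returns [[6, (0, 2)]]
= [[6, (0, 2)], [6, (0, 2)], [6, (0, 2)], [6, (0, 2)], [6, (0, 2)], [6, (0, 2)]]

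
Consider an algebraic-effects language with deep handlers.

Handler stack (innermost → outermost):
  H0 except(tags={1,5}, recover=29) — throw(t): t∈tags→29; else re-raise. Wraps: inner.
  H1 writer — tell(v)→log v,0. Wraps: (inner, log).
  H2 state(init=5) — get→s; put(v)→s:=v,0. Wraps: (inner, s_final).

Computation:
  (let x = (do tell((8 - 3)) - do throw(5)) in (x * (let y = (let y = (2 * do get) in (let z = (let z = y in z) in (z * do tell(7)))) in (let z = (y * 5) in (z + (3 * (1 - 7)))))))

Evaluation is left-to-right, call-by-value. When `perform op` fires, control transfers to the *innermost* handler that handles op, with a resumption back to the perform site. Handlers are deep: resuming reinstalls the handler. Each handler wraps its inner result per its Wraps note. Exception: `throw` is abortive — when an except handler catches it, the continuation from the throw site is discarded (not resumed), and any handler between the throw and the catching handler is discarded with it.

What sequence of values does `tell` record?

Evaluation trace:
tell(5) @ H1 ⇒ log+=5
throw(5) @ H0 caught ⇒ 29
H1 returns (29, (5))
H2 returns ((29, (5)), 5)
= ((29, (5)), 5)

Answer: (5)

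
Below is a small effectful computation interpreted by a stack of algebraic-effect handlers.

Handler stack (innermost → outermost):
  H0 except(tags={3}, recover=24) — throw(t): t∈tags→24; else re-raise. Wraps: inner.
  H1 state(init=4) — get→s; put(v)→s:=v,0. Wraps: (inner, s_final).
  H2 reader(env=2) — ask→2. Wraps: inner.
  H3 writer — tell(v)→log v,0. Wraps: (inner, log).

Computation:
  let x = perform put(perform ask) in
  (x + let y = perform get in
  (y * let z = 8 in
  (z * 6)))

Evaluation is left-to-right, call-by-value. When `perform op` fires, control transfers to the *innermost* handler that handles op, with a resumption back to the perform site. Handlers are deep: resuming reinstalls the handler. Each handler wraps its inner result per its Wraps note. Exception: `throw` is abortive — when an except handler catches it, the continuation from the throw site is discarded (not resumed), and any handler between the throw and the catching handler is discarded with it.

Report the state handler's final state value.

Answer: 2

Step-by-step:
ask @ H2 ⇒ 2
put(2) @ H1 ⇒ s:=2
get @ H1 ⇒ 2
H0 returns 96
H1 returns (96, 2)
H2 returns (96, 2)
H3 returns ((96, 2), ())
= ((96, 2), ())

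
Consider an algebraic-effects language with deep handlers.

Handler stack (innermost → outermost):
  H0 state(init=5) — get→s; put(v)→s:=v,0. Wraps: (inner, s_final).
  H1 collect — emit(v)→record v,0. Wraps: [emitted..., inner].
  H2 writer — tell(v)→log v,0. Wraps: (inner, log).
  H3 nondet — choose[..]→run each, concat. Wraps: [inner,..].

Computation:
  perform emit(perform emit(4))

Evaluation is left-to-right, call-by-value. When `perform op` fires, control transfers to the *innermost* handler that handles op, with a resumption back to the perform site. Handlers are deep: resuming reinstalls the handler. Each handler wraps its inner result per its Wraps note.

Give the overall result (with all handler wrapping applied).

Answer: [([4, 0, (0, 5)], ())]

Step-by-step:
emit(4) @ H1 ⇒ out+=4
emit(0) @ H1 ⇒ out+=0
H0 returns (0, 5)
H1 returns [4, 0, (0, 5)]
H2 returns ([4, 0, (0, 5)], ())
H3 returns [([4, 0, (0, 5)], ())]
= [([4, 0, (0, 5)], ())]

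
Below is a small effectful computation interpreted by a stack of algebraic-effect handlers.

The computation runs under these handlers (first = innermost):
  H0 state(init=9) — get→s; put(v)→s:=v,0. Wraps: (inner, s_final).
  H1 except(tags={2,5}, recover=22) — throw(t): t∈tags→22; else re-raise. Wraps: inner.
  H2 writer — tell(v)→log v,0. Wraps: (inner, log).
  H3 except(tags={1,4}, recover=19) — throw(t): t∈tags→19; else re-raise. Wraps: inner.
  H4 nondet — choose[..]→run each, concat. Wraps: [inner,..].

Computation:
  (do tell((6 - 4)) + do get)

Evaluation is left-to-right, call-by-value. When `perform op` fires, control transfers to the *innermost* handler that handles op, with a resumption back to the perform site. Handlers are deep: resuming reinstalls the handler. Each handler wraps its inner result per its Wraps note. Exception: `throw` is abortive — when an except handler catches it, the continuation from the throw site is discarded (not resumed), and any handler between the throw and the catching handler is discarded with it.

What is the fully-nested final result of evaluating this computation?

Answer: [((9, 9), (2))]

Step-by-step:
tell(2) @ H2 ⇒ log+=2
get @ H0 ⇒ 9
H0 returns (9, 9)
H1 returns (9, 9)
H2 returns ((9, 9), (2))
H3 returns ((9, 9), (2))
H4 returns [((9, 9), (2))]
= [((9, 9), (2))]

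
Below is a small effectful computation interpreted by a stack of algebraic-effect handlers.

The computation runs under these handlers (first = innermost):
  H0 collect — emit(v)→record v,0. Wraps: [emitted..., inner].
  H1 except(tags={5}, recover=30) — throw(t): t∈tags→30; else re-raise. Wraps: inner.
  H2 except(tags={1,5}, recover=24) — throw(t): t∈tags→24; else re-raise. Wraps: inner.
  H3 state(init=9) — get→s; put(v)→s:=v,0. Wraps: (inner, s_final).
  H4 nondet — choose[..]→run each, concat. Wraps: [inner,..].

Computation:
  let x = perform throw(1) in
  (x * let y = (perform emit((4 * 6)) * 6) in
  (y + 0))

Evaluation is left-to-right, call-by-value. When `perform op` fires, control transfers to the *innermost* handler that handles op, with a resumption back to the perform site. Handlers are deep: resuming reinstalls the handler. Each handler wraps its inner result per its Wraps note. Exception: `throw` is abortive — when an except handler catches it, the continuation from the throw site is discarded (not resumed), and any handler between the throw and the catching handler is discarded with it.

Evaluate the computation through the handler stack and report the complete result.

Evaluation trace:
throw(1) @ H1 re-raised
throw(1) @ H2 caught ⇒ 24
H3 returns (24, 9)
H4 returns [(24, 9)]
= [(24, 9)]

Answer: [(24, 9)]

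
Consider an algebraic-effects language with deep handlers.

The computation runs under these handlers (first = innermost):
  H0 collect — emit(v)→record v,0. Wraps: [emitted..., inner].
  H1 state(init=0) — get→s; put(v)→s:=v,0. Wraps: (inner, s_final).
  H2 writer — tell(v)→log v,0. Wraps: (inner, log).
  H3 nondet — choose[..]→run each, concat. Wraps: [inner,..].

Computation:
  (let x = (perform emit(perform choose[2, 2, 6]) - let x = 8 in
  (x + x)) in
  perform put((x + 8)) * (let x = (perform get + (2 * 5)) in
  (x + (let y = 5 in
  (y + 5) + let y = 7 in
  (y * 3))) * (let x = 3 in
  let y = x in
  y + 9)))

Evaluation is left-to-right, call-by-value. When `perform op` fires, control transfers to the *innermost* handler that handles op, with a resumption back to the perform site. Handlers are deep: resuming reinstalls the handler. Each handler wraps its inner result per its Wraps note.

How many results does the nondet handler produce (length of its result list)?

Working:
choose[2, 2, 6] @ H3
  branch[0] choose=2:
    emit(2) @ H0 ⇒ out+=2
    put(-8) @ H1 ⇒ s:=-8
    get @ H1 ⇒ -8
    H0 returns [2, 0]
    H1 returns ([2, 0], -8)
    H2 returns (([2, 0], -8), ())
    H3 returns [(([2, 0], -8), ())]
  branch[1] choose=2:
    emit(2) @ H0 ⇒ out+=2
    put(-8) @ H1 ⇒ s:=-8
    get @ H1 ⇒ -8
    H0 returns [2, 0]
    H1 returns ([2, 0], -8)
    H2 returns (([2, 0], -8), ())
    H3 returns [(([2, 0], -8), ())]
  branch[2] choose=6:
    emit(6) @ H0 ⇒ out+=6
    put(-8) @ H1 ⇒ s:=-8
    get @ H1 ⇒ -8
    H0 returns [6, 0]
    H1 returns ([6, 0], -8)
    H2 returns (([6, 0], -8), ())
    H3 returns [(([6, 0], -8), ())]
= [(([2, 0], -8), ()), (([2, 0], -8), ()), (([6, 0], -8), ())]

Answer: 3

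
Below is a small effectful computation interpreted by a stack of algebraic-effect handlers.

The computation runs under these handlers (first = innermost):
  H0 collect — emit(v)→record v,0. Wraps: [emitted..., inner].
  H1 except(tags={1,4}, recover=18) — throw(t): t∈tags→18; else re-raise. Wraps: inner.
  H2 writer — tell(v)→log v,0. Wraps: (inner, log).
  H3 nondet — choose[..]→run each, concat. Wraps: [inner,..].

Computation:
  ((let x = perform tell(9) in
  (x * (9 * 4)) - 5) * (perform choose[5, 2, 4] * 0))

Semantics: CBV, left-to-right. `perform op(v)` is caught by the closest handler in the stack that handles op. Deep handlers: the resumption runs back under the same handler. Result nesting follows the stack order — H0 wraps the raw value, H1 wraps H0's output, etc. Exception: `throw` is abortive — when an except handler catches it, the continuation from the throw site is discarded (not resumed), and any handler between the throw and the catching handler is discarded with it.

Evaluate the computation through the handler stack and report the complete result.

Evaluation trace:
tell(9) @ H2 ⇒ log+=9
choose[5, 2, 4] @ H3
  branch[0] choose=5:
    H0 returns [0]
    H1 returns [0]
    H2 returns ([0], (9))
    H3 returns [([0], (9))]
  branch[1] choose=2:
    H0 returns [0]
    H1 returns [0]
    H2 returns ([0], (9))
    H3 returns [([0], (9))]
  branch[2] choose=4:
    H0 returns [0]
    H1 returns [0]
    H2 returns ([0], (9))
    H3 returns [([0], (9))]
= [([0], (9)), ([0], (9)), ([0], (9))]

Answer: [([0], (9)), ([0], (9)), ([0], (9))]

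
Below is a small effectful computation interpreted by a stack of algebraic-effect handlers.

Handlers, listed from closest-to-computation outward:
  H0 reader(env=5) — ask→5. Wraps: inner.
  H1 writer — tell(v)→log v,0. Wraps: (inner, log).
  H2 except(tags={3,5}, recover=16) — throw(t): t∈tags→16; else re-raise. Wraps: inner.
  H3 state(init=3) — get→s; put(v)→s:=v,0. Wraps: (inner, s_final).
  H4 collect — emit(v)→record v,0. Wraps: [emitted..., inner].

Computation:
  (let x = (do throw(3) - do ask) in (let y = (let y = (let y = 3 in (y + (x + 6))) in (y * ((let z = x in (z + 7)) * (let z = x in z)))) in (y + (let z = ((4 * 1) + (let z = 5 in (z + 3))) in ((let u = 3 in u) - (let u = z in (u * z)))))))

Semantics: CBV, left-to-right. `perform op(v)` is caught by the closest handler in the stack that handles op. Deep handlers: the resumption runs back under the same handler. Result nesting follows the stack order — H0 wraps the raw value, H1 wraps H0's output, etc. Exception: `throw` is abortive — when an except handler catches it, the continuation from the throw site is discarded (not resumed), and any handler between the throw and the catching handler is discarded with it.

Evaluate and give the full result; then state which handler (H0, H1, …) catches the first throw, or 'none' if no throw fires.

Step-by-step:
throw(3) @ H2 caught ⇒ 16
H3 returns (16, 3)
H4 returns [(16, 3)]
= [(16, 3)]

Answer: [(16, 3)] ; first throw caught by: H2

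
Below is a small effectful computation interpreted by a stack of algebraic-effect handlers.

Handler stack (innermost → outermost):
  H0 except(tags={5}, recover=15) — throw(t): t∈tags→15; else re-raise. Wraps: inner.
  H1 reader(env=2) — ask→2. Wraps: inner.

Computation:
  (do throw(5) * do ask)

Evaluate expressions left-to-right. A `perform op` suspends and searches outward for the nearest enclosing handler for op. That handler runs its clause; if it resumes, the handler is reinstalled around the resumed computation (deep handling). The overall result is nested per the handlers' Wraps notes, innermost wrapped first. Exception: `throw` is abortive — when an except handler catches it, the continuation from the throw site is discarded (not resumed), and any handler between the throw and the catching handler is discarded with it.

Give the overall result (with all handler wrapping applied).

Answer: 15

Step-by-step:
throw(5) @ H0 caught ⇒ 15
H1 returns 15
= 15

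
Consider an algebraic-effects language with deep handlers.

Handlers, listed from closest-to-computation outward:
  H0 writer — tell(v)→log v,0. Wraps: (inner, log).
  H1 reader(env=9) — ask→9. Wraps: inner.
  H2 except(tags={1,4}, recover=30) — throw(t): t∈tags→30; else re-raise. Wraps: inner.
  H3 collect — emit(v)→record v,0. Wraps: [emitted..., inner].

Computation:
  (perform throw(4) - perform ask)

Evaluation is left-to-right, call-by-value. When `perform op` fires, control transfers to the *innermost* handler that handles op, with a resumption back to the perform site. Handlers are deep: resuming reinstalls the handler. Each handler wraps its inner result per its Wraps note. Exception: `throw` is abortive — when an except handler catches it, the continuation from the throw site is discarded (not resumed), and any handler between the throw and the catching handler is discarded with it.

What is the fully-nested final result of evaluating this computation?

Answer: [30]

Working:
throw(4) @ H2 caught ⇒ 30
H3 returns [30]
= [30]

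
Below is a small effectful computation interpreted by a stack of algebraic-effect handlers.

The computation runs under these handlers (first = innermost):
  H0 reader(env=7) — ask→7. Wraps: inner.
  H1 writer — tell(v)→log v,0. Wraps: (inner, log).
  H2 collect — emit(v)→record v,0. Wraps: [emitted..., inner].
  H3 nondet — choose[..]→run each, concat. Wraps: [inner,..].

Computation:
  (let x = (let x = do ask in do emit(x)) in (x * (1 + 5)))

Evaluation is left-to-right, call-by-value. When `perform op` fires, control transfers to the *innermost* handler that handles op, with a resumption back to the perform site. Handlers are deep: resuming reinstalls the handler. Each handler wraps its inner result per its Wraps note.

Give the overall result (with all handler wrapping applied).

Working:
ask @ H0 ⇒ 7
emit(7) @ H2 ⇒ out+=7
H0 returns 0
H1 returns (0, ())
H2 returns [7, (0, ())]
H3 returns [[7, (0, ())]]
= [[7, (0, ())]]

Answer: [[7, (0, ())]]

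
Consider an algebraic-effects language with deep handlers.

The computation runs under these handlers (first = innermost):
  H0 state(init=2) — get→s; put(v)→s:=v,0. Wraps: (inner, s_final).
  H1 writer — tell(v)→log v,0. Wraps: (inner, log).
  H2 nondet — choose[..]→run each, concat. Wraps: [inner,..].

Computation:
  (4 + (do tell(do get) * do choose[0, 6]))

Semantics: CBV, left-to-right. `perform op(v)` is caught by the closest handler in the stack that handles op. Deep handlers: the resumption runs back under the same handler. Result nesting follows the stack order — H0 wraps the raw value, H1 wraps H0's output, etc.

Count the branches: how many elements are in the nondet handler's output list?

Working:
get @ H0 ⇒ 2
tell(2) @ H1 ⇒ log+=2
choose[0, 6] @ H2
  branch[0] choose=0:
    H0 returns (4, 2)
    H1 returns ((4, 2), (2))
    H2 returns [((4, 2), (2))]
  branch[1] choose=6:
    H0 returns (4, 2)
    H1 returns ((4, 2), (2))
    H2 returns [((4, 2), (2))]
= [((4, 2), (2)), ((4, 2), (2))]

Answer: 2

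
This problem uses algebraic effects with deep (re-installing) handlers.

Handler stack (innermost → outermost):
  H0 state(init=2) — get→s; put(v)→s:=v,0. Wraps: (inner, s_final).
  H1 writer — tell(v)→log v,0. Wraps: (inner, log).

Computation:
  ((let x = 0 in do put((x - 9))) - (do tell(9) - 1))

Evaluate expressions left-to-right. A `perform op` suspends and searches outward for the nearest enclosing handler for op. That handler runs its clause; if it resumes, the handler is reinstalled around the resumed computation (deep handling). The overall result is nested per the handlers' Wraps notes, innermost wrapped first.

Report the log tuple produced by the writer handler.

Answer: (9)

Step-by-step:
put(-9) @ H0 ⇒ s:=-9
tell(9) @ H1 ⇒ log+=9
H0 returns (1, -9)
H1 returns ((1, -9), (9))
= ((1, -9), (9))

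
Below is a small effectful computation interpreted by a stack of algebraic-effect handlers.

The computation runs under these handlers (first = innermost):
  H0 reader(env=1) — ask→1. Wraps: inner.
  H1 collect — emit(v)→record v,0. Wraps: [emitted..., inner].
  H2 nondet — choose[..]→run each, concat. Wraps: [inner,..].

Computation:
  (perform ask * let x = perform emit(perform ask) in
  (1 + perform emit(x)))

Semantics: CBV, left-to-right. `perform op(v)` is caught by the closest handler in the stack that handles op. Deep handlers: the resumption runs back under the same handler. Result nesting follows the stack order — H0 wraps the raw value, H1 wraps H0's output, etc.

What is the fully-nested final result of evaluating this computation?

Step-by-step:
ask @ H0 ⇒ 1
ask @ H0 ⇒ 1
emit(1) @ H1 ⇒ out+=1
emit(0) @ H1 ⇒ out+=0
H0 returns 1
H1 returns [1, 0, 1]
H2 returns [[1, 0, 1]]
= [[1, 0, 1]]

Answer: [[1, 0, 1]]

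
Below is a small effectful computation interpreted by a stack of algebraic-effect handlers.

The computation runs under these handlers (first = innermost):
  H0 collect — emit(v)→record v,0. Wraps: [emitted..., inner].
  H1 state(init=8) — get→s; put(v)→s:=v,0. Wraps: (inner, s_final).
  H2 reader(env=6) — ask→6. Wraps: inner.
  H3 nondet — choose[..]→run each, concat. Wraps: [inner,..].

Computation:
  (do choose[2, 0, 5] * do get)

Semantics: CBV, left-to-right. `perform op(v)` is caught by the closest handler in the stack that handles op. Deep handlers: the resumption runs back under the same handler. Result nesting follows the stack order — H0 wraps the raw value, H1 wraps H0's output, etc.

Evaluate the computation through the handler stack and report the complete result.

Step-by-step:
choose[2, 0, 5] @ H3
  branch[0] choose=2:
    get @ H1 ⇒ 8
    H0 returns [16]
    H1 returns ([16], 8)
    H2 returns ([16], 8)
    H3 returns [([16], 8)]
  branch[1] choose=0:
    get @ H1 ⇒ 8
    H0 returns [0]
    H1 returns ([0], 8)
    H2 returns ([0], 8)
    H3 returns [([0], 8)]
  branch[2] choose=5:
    get @ H1 ⇒ 8
    H0 returns [40]
    H1 returns ([40], 8)
    H2 returns ([40], 8)
    H3 returns [([40], 8)]
= [([16], 8), ([0], 8), ([40], 8)]

Answer: [([16], 8), ([0], 8), ([40], 8)]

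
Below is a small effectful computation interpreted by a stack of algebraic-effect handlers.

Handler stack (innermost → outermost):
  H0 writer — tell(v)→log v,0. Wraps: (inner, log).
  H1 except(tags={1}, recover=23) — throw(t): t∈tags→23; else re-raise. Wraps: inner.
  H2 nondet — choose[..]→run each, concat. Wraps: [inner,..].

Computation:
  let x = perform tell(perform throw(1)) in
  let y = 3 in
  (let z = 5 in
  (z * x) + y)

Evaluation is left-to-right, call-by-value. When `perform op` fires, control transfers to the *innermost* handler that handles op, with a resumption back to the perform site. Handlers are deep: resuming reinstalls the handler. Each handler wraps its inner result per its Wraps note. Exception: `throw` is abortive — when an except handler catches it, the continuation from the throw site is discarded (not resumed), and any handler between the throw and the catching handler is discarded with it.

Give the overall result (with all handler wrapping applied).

Answer: [23]

Evaluation trace:
throw(1) @ H1 caught ⇒ 23
H2 returns [23]
= [23]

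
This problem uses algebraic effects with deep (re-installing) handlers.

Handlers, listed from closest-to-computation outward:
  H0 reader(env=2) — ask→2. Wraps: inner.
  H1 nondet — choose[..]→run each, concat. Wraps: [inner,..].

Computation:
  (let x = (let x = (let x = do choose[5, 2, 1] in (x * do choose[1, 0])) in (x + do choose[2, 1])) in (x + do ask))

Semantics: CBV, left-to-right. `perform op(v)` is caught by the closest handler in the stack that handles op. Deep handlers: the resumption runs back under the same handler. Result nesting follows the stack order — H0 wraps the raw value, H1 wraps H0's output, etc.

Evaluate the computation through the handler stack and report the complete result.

Evaluation trace:
choose[5, 2, 1] @ H1
  branch[0] choose=5:
    choose[1, 0] @ H1
      branch[0] choose=1:
        choose[2, 1] @ H1
          branch[0] choose=2:
            ask @ H0 ⇒ 2
            H0 returns 9
            H1 returns [9]
          branch[1] choose=1:
            ask @ H0 ⇒ 2
            H0 returns 8
            H1 returns [8]
      branch[1] choose=0:
        choose[2, 1] @ H1
          branch[0] choose=2:
            ask @ H0 ⇒ 2
            H0 returns 4
            H1 returns [4]
          branch[1] choose=1:
            ask @ H0 ⇒ 2
            H0 returns 3
            H1 returns [3]
  branch[1] choose=2:
    choose[1, 0] @ H1
      branch[0] choose=1:
        choose[2, 1] @ H1
          branch[0] choose=2:
            ask @ H0 ⇒ 2
            H0 returns 6
            H1 returns [6]
          branch[1] choose=1:
            ask @ H0 ⇒ 2
            H0 returns 5
            H1 returns [5]
      branch[1] choose=0:
        choose[2, 1] @ H1
          branch[0] choose=2:
            ask @ H0 ⇒ 2
            H0 returns 4
            H1 returns [4]
          branch[1] choose=1:
            ask @ H0 ⇒ 2
            H0 returns 3
            H1 returns [3]
  branch[2] choose=1:
    choose[1, 0] @ H1
      branch[0] choose=1:
        choose[2, 1] @ H1
          branch[0] choose=2:
            ask @ H0 ⇒ 2
            H0 returns 5
            H1 returns [5]
          branch[1] choose=1:
            ask @ H0 ⇒ 2
            H0 returns 4
            H1 returns [4]
      branch[1] choose=0:
        choose[2, 1] @ H1
          branch[0] choose=2:
            ask @ H0 ⇒ 2
            H0 returns 4
            H1 returns [4]
          branch[1] choose=1:
            ask @ H0 ⇒ 2
            H0 returns 3
            H1 returns [3]
= [9, 8, 4, 3, 6, 5, 4, 3, 5, 4, 4, 3]

Answer: [9, 8, 4, 3, 6, 5, 4, 3, 5, 4, 4, 3]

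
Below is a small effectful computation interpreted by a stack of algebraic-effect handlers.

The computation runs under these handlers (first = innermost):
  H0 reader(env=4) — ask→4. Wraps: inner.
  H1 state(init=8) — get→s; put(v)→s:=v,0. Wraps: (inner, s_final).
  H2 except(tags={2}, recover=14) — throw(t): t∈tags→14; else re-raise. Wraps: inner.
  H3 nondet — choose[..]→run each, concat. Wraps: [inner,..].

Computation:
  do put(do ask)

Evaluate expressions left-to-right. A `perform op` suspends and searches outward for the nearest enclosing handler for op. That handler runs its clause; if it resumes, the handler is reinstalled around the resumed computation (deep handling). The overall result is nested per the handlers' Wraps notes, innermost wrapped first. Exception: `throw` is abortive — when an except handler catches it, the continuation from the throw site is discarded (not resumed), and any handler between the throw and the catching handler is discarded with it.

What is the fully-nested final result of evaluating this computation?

Answer: [(0, 4)]

Working:
ask @ H0 ⇒ 4
put(4) @ H1 ⇒ s:=4
H0 returns 0
H1 returns (0, 4)
H2 returns (0, 4)
H3 returns [(0, 4)]
= [(0, 4)]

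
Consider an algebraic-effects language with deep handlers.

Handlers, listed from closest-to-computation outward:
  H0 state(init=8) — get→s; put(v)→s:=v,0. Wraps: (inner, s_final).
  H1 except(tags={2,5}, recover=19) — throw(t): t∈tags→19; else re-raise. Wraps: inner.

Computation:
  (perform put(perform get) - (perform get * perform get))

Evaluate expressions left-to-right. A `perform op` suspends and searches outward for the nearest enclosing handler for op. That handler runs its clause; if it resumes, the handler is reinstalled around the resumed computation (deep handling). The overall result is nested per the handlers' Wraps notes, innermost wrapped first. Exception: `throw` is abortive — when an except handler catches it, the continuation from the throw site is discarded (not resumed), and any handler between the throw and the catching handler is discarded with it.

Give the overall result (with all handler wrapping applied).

Working:
get @ H0 ⇒ 8
put(8) @ H0 ⇒ s:=8
get @ H0 ⇒ 8
get @ H0 ⇒ 8
H0 returns (-64, 8)
H1 returns (-64, 8)
= (-64, 8)

Answer: (-64, 8)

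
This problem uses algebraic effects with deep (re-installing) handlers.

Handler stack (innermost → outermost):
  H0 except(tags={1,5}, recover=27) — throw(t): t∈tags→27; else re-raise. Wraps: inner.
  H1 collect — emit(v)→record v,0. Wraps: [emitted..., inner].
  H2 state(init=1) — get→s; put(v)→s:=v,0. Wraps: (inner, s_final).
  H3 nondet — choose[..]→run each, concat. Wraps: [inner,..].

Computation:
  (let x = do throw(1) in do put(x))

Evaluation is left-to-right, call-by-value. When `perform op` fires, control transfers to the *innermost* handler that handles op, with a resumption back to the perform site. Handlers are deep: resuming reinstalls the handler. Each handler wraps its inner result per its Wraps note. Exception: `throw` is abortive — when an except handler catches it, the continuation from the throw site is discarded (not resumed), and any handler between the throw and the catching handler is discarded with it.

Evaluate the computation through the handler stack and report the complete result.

Answer: [([27], 1)]

Working:
throw(1) @ H0 caught ⇒ 27
H1 returns [27]
H2 returns ([27], 1)
H3 returns [([27], 1)]
= [([27], 1)]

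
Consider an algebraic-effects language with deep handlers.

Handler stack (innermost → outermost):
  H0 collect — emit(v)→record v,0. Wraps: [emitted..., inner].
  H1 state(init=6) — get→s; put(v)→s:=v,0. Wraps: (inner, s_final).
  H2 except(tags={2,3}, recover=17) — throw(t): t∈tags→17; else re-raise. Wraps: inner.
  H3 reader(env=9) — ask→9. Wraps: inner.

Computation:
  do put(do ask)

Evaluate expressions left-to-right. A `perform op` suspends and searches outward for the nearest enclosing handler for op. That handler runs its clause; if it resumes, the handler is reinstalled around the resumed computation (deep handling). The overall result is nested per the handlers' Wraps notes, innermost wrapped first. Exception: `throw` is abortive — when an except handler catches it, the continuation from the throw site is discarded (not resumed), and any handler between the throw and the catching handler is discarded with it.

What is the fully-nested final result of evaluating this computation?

Step-by-step:
ask @ H3 ⇒ 9
put(9) @ H1 ⇒ s:=9
H0 returns [0]
H1 returns ([0], 9)
H2 returns ([0], 9)
H3 returns ([0], 9)
= ([0], 9)

Answer: ([0], 9)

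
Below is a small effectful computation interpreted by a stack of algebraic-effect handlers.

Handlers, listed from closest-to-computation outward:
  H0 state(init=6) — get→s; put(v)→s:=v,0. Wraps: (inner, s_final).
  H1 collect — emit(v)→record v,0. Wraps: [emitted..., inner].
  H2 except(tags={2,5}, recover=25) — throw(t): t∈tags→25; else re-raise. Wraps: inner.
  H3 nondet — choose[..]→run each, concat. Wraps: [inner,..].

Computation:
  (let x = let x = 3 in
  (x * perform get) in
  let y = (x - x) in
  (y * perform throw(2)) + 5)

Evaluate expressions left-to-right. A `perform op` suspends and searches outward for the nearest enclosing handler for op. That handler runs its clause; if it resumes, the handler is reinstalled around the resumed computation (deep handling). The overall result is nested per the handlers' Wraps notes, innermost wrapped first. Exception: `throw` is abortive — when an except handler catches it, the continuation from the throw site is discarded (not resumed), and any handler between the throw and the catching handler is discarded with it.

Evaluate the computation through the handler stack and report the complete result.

Answer: [25]

Step-by-step:
get @ H0 ⇒ 6
throw(2) @ H2 caught ⇒ 25
H3 returns [25]
= [25]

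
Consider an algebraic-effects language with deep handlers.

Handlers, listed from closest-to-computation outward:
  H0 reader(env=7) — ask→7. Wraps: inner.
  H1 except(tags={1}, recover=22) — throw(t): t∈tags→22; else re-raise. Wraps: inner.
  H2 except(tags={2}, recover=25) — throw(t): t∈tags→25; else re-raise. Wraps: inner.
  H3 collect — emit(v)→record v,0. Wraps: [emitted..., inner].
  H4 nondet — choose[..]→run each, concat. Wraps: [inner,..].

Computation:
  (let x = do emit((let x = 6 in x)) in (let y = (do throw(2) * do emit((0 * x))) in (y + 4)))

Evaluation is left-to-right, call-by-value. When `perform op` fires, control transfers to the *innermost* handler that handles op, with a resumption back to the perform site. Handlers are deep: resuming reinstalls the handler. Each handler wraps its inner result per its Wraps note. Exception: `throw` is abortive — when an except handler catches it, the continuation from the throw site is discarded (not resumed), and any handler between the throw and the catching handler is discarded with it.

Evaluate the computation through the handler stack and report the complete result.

Answer: [[6, 25]]

Working:
emit(6) @ H3 ⇒ out+=6
throw(2) @ H1 re-raised
throw(2) @ H2 caught ⇒ 25
H3 returns [6, 25]
H4 returns [[6, 25]]
= [[6, 25]]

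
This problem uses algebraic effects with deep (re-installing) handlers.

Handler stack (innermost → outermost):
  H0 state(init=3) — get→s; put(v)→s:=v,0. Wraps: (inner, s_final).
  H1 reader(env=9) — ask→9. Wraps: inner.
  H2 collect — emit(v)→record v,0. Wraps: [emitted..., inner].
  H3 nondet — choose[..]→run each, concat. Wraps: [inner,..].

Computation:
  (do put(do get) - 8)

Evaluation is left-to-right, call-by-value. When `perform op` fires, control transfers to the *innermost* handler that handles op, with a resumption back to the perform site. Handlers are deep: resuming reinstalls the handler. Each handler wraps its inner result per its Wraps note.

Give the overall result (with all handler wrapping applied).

Working:
get @ H0 ⇒ 3
put(3) @ H0 ⇒ s:=3
H0 returns (-8, 3)
H1 returns (-8, 3)
H2 returns [(-8, 3)]
H3 returns [[(-8, 3)]]
= [[(-8, 3)]]

Answer: [[(-8, 3)]]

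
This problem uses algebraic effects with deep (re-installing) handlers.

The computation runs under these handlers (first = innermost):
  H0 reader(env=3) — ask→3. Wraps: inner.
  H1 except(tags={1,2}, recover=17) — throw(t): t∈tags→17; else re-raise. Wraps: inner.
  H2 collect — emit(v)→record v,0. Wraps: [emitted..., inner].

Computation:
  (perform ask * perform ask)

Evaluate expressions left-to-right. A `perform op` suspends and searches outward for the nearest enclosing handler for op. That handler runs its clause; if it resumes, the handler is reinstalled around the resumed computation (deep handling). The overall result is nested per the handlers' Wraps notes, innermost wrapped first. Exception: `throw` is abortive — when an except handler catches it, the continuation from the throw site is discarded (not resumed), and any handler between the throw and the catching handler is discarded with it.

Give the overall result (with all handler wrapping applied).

Answer: [9]

Working:
ask @ H0 ⇒ 3
ask @ H0 ⇒ 3
H0 returns 9
H1 returns 9
H2 returns [9]
= [9]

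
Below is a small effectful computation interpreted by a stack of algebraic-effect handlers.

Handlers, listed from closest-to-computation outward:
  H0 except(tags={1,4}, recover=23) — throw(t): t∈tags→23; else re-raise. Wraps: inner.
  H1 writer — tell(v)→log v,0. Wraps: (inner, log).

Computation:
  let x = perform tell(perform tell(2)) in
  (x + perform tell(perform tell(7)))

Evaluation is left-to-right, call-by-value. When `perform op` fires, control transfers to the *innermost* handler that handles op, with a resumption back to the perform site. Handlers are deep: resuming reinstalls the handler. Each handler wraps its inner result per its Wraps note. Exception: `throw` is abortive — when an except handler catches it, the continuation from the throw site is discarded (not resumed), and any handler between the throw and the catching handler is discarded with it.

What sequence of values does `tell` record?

Answer: (2, 0, 7, 0)

Evaluation trace:
tell(2) @ H1 ⇒ log+=2
tell(0) @ H1 ⇒ log+=0
tell(7) @ H1 ⇒ log+=7
tell(0) @ H1 ⇒ log+=0
H0 returns 0
H1 returns (0, (2, 0, 7, 0))
= (0, (2, 0, 7, 0))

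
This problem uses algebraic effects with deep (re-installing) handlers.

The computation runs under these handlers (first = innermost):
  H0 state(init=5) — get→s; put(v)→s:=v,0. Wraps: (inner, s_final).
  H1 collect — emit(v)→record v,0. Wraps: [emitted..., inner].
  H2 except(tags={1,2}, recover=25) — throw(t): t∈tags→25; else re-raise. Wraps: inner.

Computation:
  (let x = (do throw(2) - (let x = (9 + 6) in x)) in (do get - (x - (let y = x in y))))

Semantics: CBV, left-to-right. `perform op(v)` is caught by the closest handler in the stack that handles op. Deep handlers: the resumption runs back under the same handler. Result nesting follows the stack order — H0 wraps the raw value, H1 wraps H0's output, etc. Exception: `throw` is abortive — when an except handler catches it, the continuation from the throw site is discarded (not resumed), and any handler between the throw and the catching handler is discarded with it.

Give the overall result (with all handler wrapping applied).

Evaluation trace:
throw(2) @ H2 caught ⇒ 25
= 25

Answer: 25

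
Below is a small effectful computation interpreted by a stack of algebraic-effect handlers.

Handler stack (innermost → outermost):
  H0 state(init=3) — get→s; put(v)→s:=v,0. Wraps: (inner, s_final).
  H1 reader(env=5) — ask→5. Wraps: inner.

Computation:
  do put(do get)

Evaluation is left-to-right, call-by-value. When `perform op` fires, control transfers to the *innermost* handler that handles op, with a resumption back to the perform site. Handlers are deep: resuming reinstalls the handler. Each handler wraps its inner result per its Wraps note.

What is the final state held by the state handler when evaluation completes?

Answer: 3

Working:
get @ H0 ⇒ 3
put(3) @ H0 ⇒ s:=3
H0 returns (0, 3)
H1 returns (0, 3)
= (0, 3)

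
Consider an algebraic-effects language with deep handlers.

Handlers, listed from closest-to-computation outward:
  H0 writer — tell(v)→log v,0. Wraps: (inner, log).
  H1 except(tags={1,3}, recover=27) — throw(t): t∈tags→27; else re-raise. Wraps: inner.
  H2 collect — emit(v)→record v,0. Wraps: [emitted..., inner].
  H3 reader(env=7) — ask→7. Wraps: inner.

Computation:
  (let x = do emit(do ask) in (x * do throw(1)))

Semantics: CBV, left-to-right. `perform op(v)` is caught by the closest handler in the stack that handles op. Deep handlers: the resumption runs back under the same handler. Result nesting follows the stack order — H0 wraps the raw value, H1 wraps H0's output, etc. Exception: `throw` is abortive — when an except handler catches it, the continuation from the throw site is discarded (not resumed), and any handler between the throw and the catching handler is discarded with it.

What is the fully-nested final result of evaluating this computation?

Answer: [7, 27]

Evaluation trace:
ask @ H3 ⇒ 7
emit(7) @ H2 ⇒ out+=7
throw(1) @ H1 caught ⇒ 27
H2 returns [7, 27]
H3 returns [7, 27]
= [7, 27]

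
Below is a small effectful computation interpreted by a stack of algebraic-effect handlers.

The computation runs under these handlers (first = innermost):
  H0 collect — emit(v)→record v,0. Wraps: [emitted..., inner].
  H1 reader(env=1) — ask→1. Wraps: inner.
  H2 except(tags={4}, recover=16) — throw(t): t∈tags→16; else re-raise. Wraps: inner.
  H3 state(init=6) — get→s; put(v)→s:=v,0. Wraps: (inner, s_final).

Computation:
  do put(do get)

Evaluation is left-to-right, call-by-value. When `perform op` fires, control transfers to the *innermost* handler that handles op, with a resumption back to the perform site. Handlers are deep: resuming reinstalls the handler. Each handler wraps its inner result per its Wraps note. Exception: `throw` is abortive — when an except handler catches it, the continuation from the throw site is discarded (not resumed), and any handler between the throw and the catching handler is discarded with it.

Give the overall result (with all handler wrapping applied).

Answer: ([0], 6)

Working:
get @ H3 ⇒ 6
put(6) @ H3 ⇒ s:=6
H0 returns [0]
H1 returns [0]
H2 returns [0]
H3 returns ([0], 6)
= ([0], 6)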